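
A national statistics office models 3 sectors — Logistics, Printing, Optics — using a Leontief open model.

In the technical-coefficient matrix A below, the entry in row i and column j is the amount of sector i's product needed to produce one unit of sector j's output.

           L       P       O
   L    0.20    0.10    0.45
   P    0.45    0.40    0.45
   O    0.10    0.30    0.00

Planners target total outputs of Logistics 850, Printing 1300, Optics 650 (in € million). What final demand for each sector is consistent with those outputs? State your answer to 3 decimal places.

d_L = 257.500, d_P = 105.000, d_O = 175.000

I − A =
  [   0.80    -0.10    -0.45]
  [  -0.45     0.60    -0.45]
  [  -0.10    -0.30     1.00]
d = (I − A) x:
  d_L = (+0.80)·850 + (-0.10)·1300 + (-0.45)·650 = 257.500
  d_P = (-0.45)·850 + (+0.60)·1300 + (-0.45)·650 = 105.000
  d_O = (-0.10)·850 + (-0.30)·1300 + (+1.00)·650 = 175.000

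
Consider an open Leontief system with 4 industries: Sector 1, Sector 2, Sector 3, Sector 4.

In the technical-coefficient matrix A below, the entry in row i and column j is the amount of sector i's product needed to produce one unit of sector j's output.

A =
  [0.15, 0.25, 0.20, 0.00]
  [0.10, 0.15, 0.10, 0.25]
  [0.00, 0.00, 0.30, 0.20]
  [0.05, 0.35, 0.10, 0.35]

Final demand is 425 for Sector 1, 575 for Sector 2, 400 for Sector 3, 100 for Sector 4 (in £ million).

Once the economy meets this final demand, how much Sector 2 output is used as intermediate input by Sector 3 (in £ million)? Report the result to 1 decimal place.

I − A =
  [   0.85    -0.25    -0.20     0.00]
  [  -0.10     0.85    -0.10    -0.25]
  [   0.00     0.00     0.70    -0.20]
  [  -0.05    -0.35    -0.10     0.65]
Compute the cofactors C_ij = (−1)^(i+j)·(3×3 minor ij) of I−A; the adjugate is their transpose:
adj(I−A) = Cᵀ =
  [ 0.301500   0.122750   0.115500   0.082750]
  [ 0.053250   0.367750   0.092000   0.169750]
  [ 0.015500   0.062000   0.375875   0.139500]
  [ 0.054250   0.217000   0.116250   0.488250]
det(I−A) = Σ_j (I−A)_1j·C_1j = (0.85)(0.301500) + (-0.25)(0.053250) + (-0.20)(0.015500) + (0.00)(0.054250) = 0.2398625
(I − A)⁻¹ = adj(I−A) / det(I−A) ≈
  [   1.2570     0.5118     0.4815     0.3450]
  [   0.2220     1.5332     0.3836     0.7077]
  [   0.0646     0.2585     1.5670     0.5816]
  [   0.2262     0.9047     0.4847     2.0355]
First solve x = (I − A)⁻¹ d = adj(I−A)·d / det(I−A); in particular x_3 = (0.015500·425 + 0.062000·575 + 0.375875·400 + 0.139500·100) / 0.2398625 = 206.5375 / 0.2398625 ≈ 861.066.
Intermediate flow from 2 to 3: z_23 = a_23 · x_3 = 0.10 × 206.5375 / 0.2398625 = 20.65375 / 0.2398625 ≈ 86.1.

z_23 = 86.1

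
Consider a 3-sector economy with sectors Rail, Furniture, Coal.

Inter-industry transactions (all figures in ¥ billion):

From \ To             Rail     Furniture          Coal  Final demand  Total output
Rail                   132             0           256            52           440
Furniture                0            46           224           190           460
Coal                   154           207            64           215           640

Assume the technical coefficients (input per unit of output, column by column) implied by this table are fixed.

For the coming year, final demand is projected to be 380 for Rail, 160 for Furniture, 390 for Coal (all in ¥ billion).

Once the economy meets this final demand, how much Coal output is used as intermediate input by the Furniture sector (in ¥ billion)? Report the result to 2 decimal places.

Technical coefficients a_ij = z_ij / X_j:
  a_11 = 132/440 = 0.30, a_21 = 0/440 = 0.00, a_31 = 154/440 = 0.35
  a_12 = 0/460 = 0.00, a_22 = 46/460 = 0.10, a_32 = 207/460 = 0.45
  a_13 = 256/640 = 0.40, a_23 = 224/640 = 0.35, a_33 = 64/640 = 0.10
I − A =
  [   0.70     0.00    -0.40]
  [   0.00     0.90    -0.35]
  [  -0.35    -0.45     0.90]
Cofactors of I−A, C_ij = (−1)^(i+j)·(minor ij) (rows/columns in the sector order above):
  C_11 = (0.90)(0.90) − (-0.35)(-0.45) = 0.6525
  C_12 = −[(0.00)(0.90) − (-0.35)(-0.35)] = 0.1225
  C_13 = (0.00)(-0.45) − (0.90)(-0.35) = 0.3150
  C_21 = −[(0.00)(0.90) − (-0.40)(-0.45)] = 0.1800
  C_22 = (0.70)(0.90) − (-0.40)(-0.35) = 0.4900
  C_23 = −[(0.70)(-0.45) − (0.00)(-0.35)] = 0.3150
  C_31 = (0.00)(-0.35) − (-0.40)(0.90) = 0.3600
  C_32 = −[(0.70)(-0.35) − (-0.40)(0.00)] = 0.2450
  C_33 = (0.70)(0.90) − (0.00)(0.00) = 0.6300
det(I−A) = Σ_j (I−A)_1j·C_1j = (0.70)(0.6525) + (0.00)(0.1225) + (-0.40)(0.3150) = 0.33075
adj(I−A) = Cᵀ =
  [ 0.6525   0.1800   0.3600]
  [ 0.1225   0.4900   0.2450]
  [ 0.3150   0.3150   0.6300]
(I − A)⁻¹ = adj(I−A) / det(I−A) ≈
  [   1.9728     0.5442     1.0884]
  [   0.3704     1.4815     0.7407]
  [   0.9524     0.9524     1.9048]
First solve x = (I − A)⁻¹ d = adj(I−A)·d / det(I−A); in particular x_2 = (0.1225·380 + 0.4900·160 + 0.2450·390) / 0.33075 = 220.50 / 0.33075 ≈ 666.6667.
Intermediate flow from 3 to 2: z_32 = a_32 · x_2 = 0.45 × 220.50 / 0.33075 = 99.225 / 0.33075 = 300.00.

z_32 = 300.00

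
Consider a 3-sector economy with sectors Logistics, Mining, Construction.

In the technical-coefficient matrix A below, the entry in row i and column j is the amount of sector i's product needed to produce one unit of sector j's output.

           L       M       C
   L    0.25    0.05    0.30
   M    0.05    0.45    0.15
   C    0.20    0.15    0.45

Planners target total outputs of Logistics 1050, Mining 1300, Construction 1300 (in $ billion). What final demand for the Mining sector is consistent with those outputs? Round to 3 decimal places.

I − A =
  [   0.75    -0.05    -0.30]
  [  -0.05     0.55    -0.15]
  [  -0.20    -0.15     0.55]
d = (I − A) x:
  d_L = (+0.75)·1050 + (-0.05)·1300 + (-0.30)·1300 = 332.500
  d_M = (-0.05)·1050 + (+0.55)·1300 + (-0.15)·1300 = 467.500
  d_C = (-0.20)·1050 + (-0.15)·1300 + (+0.55)·1300 = 310.000

d_M = 467.500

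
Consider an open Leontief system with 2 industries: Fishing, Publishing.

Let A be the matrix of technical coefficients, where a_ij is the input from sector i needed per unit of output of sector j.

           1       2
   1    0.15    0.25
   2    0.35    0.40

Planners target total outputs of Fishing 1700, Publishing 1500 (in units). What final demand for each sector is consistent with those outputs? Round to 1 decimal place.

d_1 = 1070.0, d_2 = 305.0

I − A =
  [   0.85    -0.25]
  [  -0.35     0.60]
d = (I − A) x:
  d_1 = (+0.85)·1700 + (-0.25)·1500 = 1070.0
  d_2 = (-0.35)·1700 + (+0.60)·1500 = 305.0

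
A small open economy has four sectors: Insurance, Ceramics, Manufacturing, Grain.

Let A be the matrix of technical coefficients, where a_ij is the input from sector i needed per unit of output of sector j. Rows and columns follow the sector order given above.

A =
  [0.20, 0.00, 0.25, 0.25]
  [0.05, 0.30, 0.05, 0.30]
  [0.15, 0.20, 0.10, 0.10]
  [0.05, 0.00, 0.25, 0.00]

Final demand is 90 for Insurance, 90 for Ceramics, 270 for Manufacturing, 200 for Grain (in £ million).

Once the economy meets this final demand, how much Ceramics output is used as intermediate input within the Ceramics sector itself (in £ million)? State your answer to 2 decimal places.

I − A =
  [   0.80     0.00    -0.25    -0.25]
  [  -0.05     0.70    -0.05    -0.30]
  [  -0.15    -0.20     0.90    -0.10]
  [  -0.05     0.00    -0.25     1.00]
Compute the cofactors C_ij = (−1)^(i+j)·(3×3 minor ij) of I−A; the adjugate is their transpose:
adj(I−A) = Cᵀ =
  [ 0.587500   0.062500   0.218750   0.187500]
  [ 0.076250   0.640625   0.118750   0.223125]
  [ 0.121500   0.157500   0.551250   0.132750]
  [ 0.059750   0.042500   0.148750   0.467250]
det(I−A) = Σ_j (I−A)_1j·C_1j = (0.80)(0.587500) + (0.00)(0.076250) + (-0.25)(0.121500) + (-0.25)(0.059750) = 0.4246875
(I − A)⁻¹ = adj(I−A) / det(I−A) ≈
  [   1.3834     0.1472     0.5151     0.4415]
  [   0.1795     1.5085     0.2796     0.5254]
  [   0.2861     0.3709     1.2980     0.3126]
  [   0.1407     0.1001     0.3503     1.1002]
First solve x = (I − A)⁻¹ d = adj(I−A)·d / det(I−A); in particular x_C = (0.076250·90 + 0.640625·90 + 0.118750·270 + 0.223125·200) / 0.4246875 = 141.20625 / 0.4246875 ≈ 332.4945.
Intermediate flow from C to C: z_CC = a_CC · x_C = 0.30 × 141.20625 / 0.4246875 = 42.361875 / 0.4246875 ≈ 99.75.

z_CC = 99.75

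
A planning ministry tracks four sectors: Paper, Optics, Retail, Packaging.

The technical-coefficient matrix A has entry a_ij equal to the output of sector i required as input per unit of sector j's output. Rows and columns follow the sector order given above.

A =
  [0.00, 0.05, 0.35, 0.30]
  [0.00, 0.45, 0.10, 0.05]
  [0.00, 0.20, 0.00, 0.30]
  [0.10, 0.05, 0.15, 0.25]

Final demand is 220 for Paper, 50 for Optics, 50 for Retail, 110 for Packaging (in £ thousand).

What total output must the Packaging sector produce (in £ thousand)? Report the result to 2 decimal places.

x_4 = 231.78

I − A =
  [   1.00    -0.05    -0.35    -0.30]
  [   0.00     0.55    -0.10    -0.05]
  [   0.00    -0.20     1.00    -0.30]
  [  -0.10    -0.05    -0.15     0.75]
Compute the cofactors C_ij = (−1)^(i+j)·(3×3 minor ij) of I−A; the adjugate is their transpose:
adj(I−A) = Cᵀ =
  [ 0.367250   0.117000   0.173875   0.224250]
  [ 0.008000   0.664500   0.081250   0.080000]
  [ 0.017500   0.160500   0.393250   0.175000]
  [ 0.053000   0.092000   0.107250   0.530000]
det(I−A) = Σ_j (I−A)_1j·C_1j = (1.00)(0.367250) + (-0.05)(0.008000) + (-0.35)(0.017500) + (-0.30)(0.053000) = 0.344825
(I − A)⁻¹ = adj(I−A) / det(I−A) ≈
  [   1.0650     0.3393     0.5042     0.6503]
  [   0.0232     1.9271     0.2356     0.2320]
  [   0.0508     0.4655     1.1404     0.5075]
  [   0.1537     0.2668     0.3110     1.5370]
x = (I − A)⁻¹ d = adj(I−A)·d / det(I−A), with det(I−A) = 0.344825:
  x_1 = (0.367250·220 + 0.117000·50 + 0.173875·50 + 0.224250·110) / 0.344825 = 120.00625 / 0.344825 ≈ 348.02
  x_2 = (0.008000·220 + 0.664500·50 + 0.081250·50 + 0.080000·110) / 0.344825 = 47.8475 / 0.344825 ≈ 138.76
  x_3 = (0.017500·220 + 0.160500·50 + 0.393250·50 + 0.175000·110) / 0.344825 = 50.7875 / 0.344825 ≈ 147.28
  x_4 = (0.053000·220 + 0.092000·50 + 0.107250·50 + 0.530000·110) / 0.344825 = 79.9225 / 0.344825 ≈ 231.78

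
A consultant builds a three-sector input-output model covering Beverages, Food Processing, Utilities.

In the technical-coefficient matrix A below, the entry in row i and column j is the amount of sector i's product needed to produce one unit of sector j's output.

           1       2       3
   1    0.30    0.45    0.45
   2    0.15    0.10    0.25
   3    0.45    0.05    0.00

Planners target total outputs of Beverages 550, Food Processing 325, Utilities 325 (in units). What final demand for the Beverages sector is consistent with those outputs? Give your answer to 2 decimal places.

d_1 = 92.50

I − A =
  [   0.70    -0.45    -0.45]
  [  -0.15     0.90    -0.25]
  [  -0.45    -0.05     1.00]
d = (I − A) x:
  d_1 = (+0.70)·550 + (-0.45)·325 + (-0.45)·325 = 92.50
  d_2 = (-0.15)·550 + (+0.90)·325 + (-0.25)·325 = 128.75
  d_3 = (-0.45)·550 + (-0.05)·325 + (+1.00)·325 = 61.25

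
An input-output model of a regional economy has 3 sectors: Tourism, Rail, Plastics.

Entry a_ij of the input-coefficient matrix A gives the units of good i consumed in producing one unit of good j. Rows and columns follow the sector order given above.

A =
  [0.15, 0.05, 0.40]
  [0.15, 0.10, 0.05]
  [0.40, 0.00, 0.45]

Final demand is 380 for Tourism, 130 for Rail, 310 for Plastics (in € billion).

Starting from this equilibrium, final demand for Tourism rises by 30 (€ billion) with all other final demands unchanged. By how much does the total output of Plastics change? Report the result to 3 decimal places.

I − A =
  [   0.85    -0.05    -0.40]
  [  -0.15     0.90    -0.05]
  [  -0.40     0.00     0.55]
Cofactors of I−A, C_ij = (−1)^(i+j)·(minor ij) (rows/columns in the sector order above):
  C_11 = (0.90)(0.55) − (-0.05)(0.00) = 0.4950
  C_12 = −[(-0.15)(0.55) − (-0.05)(-0.40)] = 0.1025
  C_13 = (-0.15)(0.00) − (0.90)(-0.40) = 0.3600
  C_21 = −[(-0.05)(0.55) − (-0.40)(0.00)] = 0.0275
  C_22 = (0.85)(0.55) − (-0.40)(-0.40) = 0.3075
  C_23 = −[(0.85)(0.00) − (-0.05)(-0.40)] = 0.0200
  C_31 = (-0.05)(-0.05) − (-0.40)(0.90) = 0.3625
  C_32 = −[(0.85)(-0.05) − (-0.40)(-0.15)] = 0.1025
  C_33 = (0.85)(0.90) − (-0.05)(-0.15) = 0.7575
det(I−A) = Σ_j (I−A)_1j·C_1j = (0.85)(0.4950) + (-0.05)(0.1025) + (-0.40)(0.3600) = 0.271625
adj(I−A) = Cᵀ =
  [ 0.4950   0.0275   0.3625]
  [ 0.1025   0.3075   0.1025]
  [ 0.3600   0.0200   0.7575]
(I − A)⁻¹ = adj(I−A) / det(I−A) ≈
  [   1.8224     0.1012     1.3346]
  [   0.3774     1.1321     0.3774]
  [   1.3254     0.0736     2.7888]
Δx = (I − A)⁻¹ Δd with Δd having +30 in the Tourism component and 0 elsewhere.
So Δx_3 = L_31 · (+30), where L_31 = adj(I−A)_31 / det(I−A) = 0.3600 / 0.271625.
Δx_3 = 0.3600 × (+30) / 0.271625 = 10.80 / 0.271625 ≈ 39.761.

Δx_3 = 39.761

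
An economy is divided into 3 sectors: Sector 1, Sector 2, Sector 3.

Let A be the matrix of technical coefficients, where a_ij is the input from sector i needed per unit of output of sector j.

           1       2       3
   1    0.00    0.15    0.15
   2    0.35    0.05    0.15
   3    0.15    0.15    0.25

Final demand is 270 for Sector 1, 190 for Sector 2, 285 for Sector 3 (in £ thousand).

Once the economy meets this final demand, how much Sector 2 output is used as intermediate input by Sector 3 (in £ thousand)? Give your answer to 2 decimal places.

z_23 = 82.82

I − A =
  [   1.00    -0.15    -0.15]
  [  -0.35     0.95    -0.15]
  [  -0.15    -0.15     0.75]
Cofactors of I−A, C_ij = (−1)^(i+j)·(minor ij) (rows/columns in the sector order above):
  C_11 = (0.95)(0.75) − (-0.15)(-0.15) = 0.6900
  C_12 = −[(-0.35)(0.75) − (-0.15)(-0.15)] = 0.2850
  C_13 = (-0.35)(-0.15) − (0.95)(-0.15) = 0.1950
  C_21 = −[(-0.15)(0.75) − (-0.15)(-0.15)] = 0.1350
  C_22 = (1.00)(0.75) − (-0.15)(-0.15) = 0.7275
  C_23 = −[(1.00)(-0.15) − (-0.15)(-0.15)] = 0.1725
  C_31 = (-0.15)(-0.15) − (-0.15)(0.95) = 0.1650
  C_32 = −[(1.00)(-0.15) − (-0.15)(-0.35)] = 0.2025
  C_33 = (1.00)(0.95) − (-0.15)(-0.35) = 0.8975
det(I−A) = Σ_j (I−A)_1j·C_1j = (1.00)(0.6900) + (-0.15)(0.2850) + (-0.15)(0.1950) = 0.6180
adj(I−A) = Cᵀ =
  [ 0.6900   0.1350   0.1650]
  [ 0.2850   0.7275   0.2025]
  [ 0.1950   0.1725   0.8975]
(I − A)⁻¹ = adj(I−A) / det(I−A) ≈
  [   1.1165     0.2184     0.2670]
  [   0.4612     1.1772     0.3277]
  [   0.3155     0.2791     1.4523]
First solve x = (I − A)⁻¹ d = adj(I−A)·d / det(I−A); in particular x_3 = (0.1950·270 + 0.1725·190 + 0.8975·285) / 0.6180 = 341.2125 / 0.6180 ≈ 552.1238.
Intermediate flow from 2 to 3: z_23 = a_23 · x_3 = 0.15 × 341.2125 / 0.6180 = 51.181875 / 0.6180 ≈ 82.82.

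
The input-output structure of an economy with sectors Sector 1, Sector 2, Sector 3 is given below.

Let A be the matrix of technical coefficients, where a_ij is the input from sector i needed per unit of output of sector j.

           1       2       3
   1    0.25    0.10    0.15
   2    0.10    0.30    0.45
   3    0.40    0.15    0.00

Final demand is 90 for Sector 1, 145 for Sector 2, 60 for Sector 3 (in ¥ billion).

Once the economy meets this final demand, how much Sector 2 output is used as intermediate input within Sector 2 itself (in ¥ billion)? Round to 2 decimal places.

I − A =
  [   0.75    -0.10    -0.15]
  [  -0.10     0.70    -0.45]
  [  -0.40    -0.15     1.00]
Cofactors of I−A, C_ij = (−1)^(i+j)·(minor ij) (rows/columns in the sector order above):
  C_11 = (0.70)(1.00) − (-0.45)(-0.15) = 0.6325
  C_12 = −[(-0.10)(1.00) − (-0.45)(-0.40)] = 0.2800
  C_13 = (-0.10)(-0.15) − (0.70)(-0.40) = 0.2950
  C_21 = −[(-0.10)(1.00) − (-0.15)(-0.15)] = 0.1225
  C_22 = (0.75)(1.00) − (-0.15)(-0.40) = 0.6900
  C_23 = −[(0.75)(-0.15) − (-0.10)(-0.40)] = 0.1525
  C_31 = (-0.10)(-0.45) − (-0.15)(0.70) = 0.1500
  C_32 = −[(0.75)(-0.45) − (-0.15)(-0.10)] = 0.3525
  C_33 = (0.75)(0.70) − (-0.10)(-0.10) = 0.5150
det(I−A) = Σ_j (I−A)_1j·C_1j = (0.75)(0.6325) + (-0.10)(0.2800) + (-0.15)(0.2950) = 0.402125
adj(I−A) = Cᵀ =
  [ 0.6325   0.1225   0.1500]
  [ 0.2800   0.6900   0.3525]
  [ 0.2950   0.1525   0.5150]
(I − A)⁻¹ = adj(I−A) / det(I−A) ≈
  [   1.5729     0.3046     0.3730]
  [   0.6963     1.7159     0.8766]
  [   0.7336     0.3792     1.2807]
First solve x = (I − A)⁻¹ d = adj(I−A)·d / det(I−A); in particular x_2 = (0.2800·90 + 0.6900·145 + 0.3525·60) / 0.402125 = 146.40 / 0.402125 ≈ 364.0659.
Intermediate flow from 2 to 2: z_22 = a_22 · x_2 = 0.30 × 146.40 / 0.402125 = 43.92 / 0.402125 ≈ 109.22.

z_22 = 109.22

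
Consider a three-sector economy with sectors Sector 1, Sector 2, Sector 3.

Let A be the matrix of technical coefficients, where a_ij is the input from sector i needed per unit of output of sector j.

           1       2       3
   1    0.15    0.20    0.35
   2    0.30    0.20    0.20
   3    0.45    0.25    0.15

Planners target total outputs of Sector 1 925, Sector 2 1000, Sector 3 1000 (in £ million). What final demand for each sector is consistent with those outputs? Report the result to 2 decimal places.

I − A =
  [   0.85    -0.20    -0.35]
  [  -0.30     0.80    -0.20]
  [  -0.45    -0.25     0.85]
d = (I − A) x:
  d_1 = (+0.85)·925 + (-0.20)·1000 + (-0.35)·1000 = 236.25
  d_2 = (-0.30)·925 + (+0.80)·1000 + (-0.20)·1000 = 322.50
  d_3 = (-0.45)·925 + (-0.25)·1000 + (+0.85)·1000 = 183.75

d_1 = 236.25, d_2 = 322.50, d_3 = 183.75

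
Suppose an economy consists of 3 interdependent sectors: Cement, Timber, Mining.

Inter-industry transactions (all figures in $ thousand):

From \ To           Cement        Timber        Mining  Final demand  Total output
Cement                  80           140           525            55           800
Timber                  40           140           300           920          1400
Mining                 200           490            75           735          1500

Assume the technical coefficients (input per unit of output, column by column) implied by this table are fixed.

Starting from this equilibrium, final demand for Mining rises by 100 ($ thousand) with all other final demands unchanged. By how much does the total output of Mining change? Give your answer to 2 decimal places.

Technical coefficients a_ij = z_ij / X_j:
  a_11 = 80/800 = 0.10, a_21 = 40/800 = 0.05, a_31 = 200/800 = 0.25
  a_12 = 140/1400 = 0.10, a_22 = 140/1400 = 0.10, a_32 = 490/1400 = 0.35
  a_13 = 525/1500 = 0.35, a_23 = 300/1500 = 0.20, a_33 = 75/1500 = 0.05
I − A =
  [   0.90    -0.10    -0.35]
  [  -0.05     0.90    -0.20]
  [  -0.25    -0.35     0.95]
Cofactors of I−A, C_ij = (−1)^(i+j)·(minor ij) (rows/columns in the sector order above):
  C_11 = (0.90)(0.95) − (-0.20)(-0.35) = 0.7850
  C_12 = −[(-0.05)(0.95) − (-0.20)(-0.25)] = 0.0975
  C_13 = (-0.05)(-0.35) − (0.90)(-0.25) = 0.2425
  C_21 = −[(-0.10)(0.95) − (-0.35)(-0.35)] = 0.2175
  C_22 = (0.90)(0.95) − (-0.35)(-0.25) = 0.7675
  C_23 = −[(0.90)(-0.35) − (-0.10)(-0.25)] = 0.3400
  C_31 = (-0.10)(-0.20) − (-0.35)(0.90) = 0.3350
  C_32 = −[(0.90)(-0.20) − (-0.35)(-0.05)] = 0.1975
  C_33 = (0.90)(0.90) − (-0.10)(-0.05) = 0.8050
det(I−A) = Σ_j (I−A)_1j·C_1j = (0.90)(0.7850) + (-0.10)(0.0975) + (-0.35)(0.2425) = 0.611875
adj(I−A) = Cᵀ =
  [ 0.7850   0.2175   0.3350]
  [ 0.0975   0.7675   0.1975]
  [ 0.2425   0.3400   0.8050]
(I − A)⁻¹ = adj(I−A) / det(I−A) ≈
  [   1.2829     0.3555     0.5475]
  [   0.1593     1.2543     0.3228]
  [   0.3963     0.5557     1.3156]
Δx = (I − A)⁻¹ Δd with Δd having +100 in the Mining component and 0 elsewhere.
So Δx_3 = L_33 · (+100), where L_33 = adj(I−A)_33 / det(I−A) = 0.8050 / 0.611875.
Δx_3 = 0.8050 × (+100) / 0.611875 = 80.50 / 0.611875 ≈ 131.56.

Δx_3 = 131.56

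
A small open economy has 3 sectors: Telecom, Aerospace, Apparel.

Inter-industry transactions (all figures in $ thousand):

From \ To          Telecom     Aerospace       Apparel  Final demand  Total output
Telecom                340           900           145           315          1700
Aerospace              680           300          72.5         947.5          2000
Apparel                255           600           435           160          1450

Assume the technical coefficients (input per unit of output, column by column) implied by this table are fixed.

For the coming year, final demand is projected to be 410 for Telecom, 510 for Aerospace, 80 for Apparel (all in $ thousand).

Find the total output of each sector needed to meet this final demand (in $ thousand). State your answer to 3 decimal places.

x_1 = 1362.969, x_2 = 1298.023, x_3 = 962.646

Technical coefficients a_ij = z_ij / X_j:
  a_11 = 340/1700 = 0.20, a_21 = 680/1700 = 0.40, a_31 = 255/1700 = 0.15
  a_12 = 900/2000 = 0.45, a_22 = 300/2000 = 0.15, a_32 = 600/2000 = 0.30
  a_13 = 145/1450 = 0.10, a_23 = 72.5/1450 = 0.05, a_33 = 435/1450 = 0.30
I − A =
  [   0.80    -0.45    -0.10]
  [  -0.40     0.85    -0.05]
  [  -0.15    -0.30     0.70]
Cofactors of I−A, C_ij = (−1)^(i+j)·(minor ij) (rows/columns in the sector order above):
  C_11 = (0.85)(0.70) − (-0.05)(-0.30) = 0.5800
  C_12 = −[(-0.40)(0.70) − (-0.05)(-0.15)] = 0.2875
  C_13 = (-0.40)(-0.30) − (0.85)(-0.15) = 0.2475
  C_21 = −[(-0.45)(0.70) − (-0.10)(-0.30)] = 0.3450
  C_22 = (0.80)(0.70) − (-0.10)(-0.15) = 0.5450
  C_23 = −[(0.80)(-0.30) − (-0.45)(-0.15)] = 0.3075
  C_31 = (-0.45)(-0.05) − (-0.10)(0.85) = 0.1075
  C_32 = −[(0.80)(-0.05) − (-0.10)(-0.40)] = 0.0800
  C_33 = (0.80)(0.85) − (-0.45)(-0.40) = 0.5000
det(I−A) = Σ_j (I−A)_1j·C_1j = (0.80)(0.5800) + (-0.45)(0.2875) + (-0.10)(0.2475) = 0.309875
adj(I−A) = Cᵀ =
  [ 0.5800   0.3450   0.1075]
  [ 0.2875   0.5450   0.0800]
  [ 0.2475   0.3075   0.5000]
(I − A)⁻¹ = adj(I−A) / det(I−A) ≈
  [   1.8717     1.1134     0.3469]
  [   0.9278     1.7588     0.2582]
  [   0.7987     0.9923     1.6136]
x = (I − A)⁻¹ d = adj(I−A)·d / det(I−A), with det(I−A) = 0.309875:
  x_1 = (0.5800·410 + 0.3450·510 + 0.1075·80) / 0.309875 = 422.35 / 0.309875 ≈ 1362.969
  x_2 = (0.2875·410 + 0.5450·510 + 0.0800·80) / 0.309875 = 402.225 / 0.309875 ≈ 1298.023
  x_3 = (0.2475·410 + 0.3075·510 + 0.5000·80) / 0.309875 = 298.30 / 0.309875 ≈ 962.646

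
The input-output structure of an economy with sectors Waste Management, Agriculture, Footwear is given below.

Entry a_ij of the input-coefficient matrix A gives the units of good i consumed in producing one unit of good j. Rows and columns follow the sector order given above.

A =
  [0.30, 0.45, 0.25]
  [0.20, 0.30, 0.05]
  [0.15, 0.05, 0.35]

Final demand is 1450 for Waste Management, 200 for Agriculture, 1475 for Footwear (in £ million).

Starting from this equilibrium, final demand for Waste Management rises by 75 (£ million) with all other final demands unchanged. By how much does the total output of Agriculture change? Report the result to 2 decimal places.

I − A =
  [   0.70    -0.45    -0.25]
  [  -0.20     0.70    -0.05]
  [  -0.15    -0.05     0.65]
Cofactors of I−A, C_ij = (−1)^(i+j)·(minor ij) (rows/columns in the sector order above):
  C_11 = (0.70)(0.65) − (-0.05)(-0.05) = 0.4525
  C_12 = −[(-0.20)(0.65) − (-0.05)(-0.15)] = 0.1375
  C_13 = (-0.20)(-0.05) − (0.70)(-0.15) = 0.1150
  C_21 = −[(-0.45)(0.65) − (-0.25)(-0.05)] = 0.3050
  C_22 = (0.70)(0.65) − (-0.25)(-0.15) = 0.4175
  C_23 = −[(0.70)(-0.05) − (-0.45)(-0.15)] = 0.1025
  C_31 = (-0.45)(-0.05) − (-0.25)(0.70) = 0.1975
  C_32 = −[(0.70)(-0.05) − (-0.25)(-0.20)] = 0.0850
  C_33 = (0.70)(0.70) − (-0.45)(-0.20) = 0.4000
det(I−A) = Σ_j (I−A)_1j·C_1j = (0.70)(0.4525) + (-0.45)(0.1375) + (-0.25)(0.1150) = 0.226125
adj(I−A) = Cᵀ =
  [ 0.4525   0.3050   0.1975]
  [ 0.1375   0.4175   0.0850]
  [ 0.1150   0.1025   0.4000]
(I − A)⁻¹ = adj(I−A) / det(I−A) ≈
  [   2.0011     1.3488     0.8734]
  [   0.6081     1.8463     0.3759]
  [   0.5086     0.4533     1.7689]
Δx = (I − A)⁻¹ Δd with Δd having +75 in the Waste Management component and 0 elsewhere.
So Δx_2 = L_21 · (+75), where L_21 = adj(I−A)_21 / det(I−A) = 0.1375 / 0.226125.
Δx_2 = 0.1375 × (+75) / 0.226125 = 10.3125 / 0.226125 ≈ 45.61.

Δx_2 = 45.61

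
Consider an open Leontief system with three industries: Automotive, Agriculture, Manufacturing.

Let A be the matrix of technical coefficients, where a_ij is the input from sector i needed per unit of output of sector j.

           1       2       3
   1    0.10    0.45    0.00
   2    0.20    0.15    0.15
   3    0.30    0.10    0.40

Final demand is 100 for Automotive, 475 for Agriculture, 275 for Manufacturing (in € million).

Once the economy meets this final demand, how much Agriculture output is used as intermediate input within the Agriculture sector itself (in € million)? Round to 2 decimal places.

z_22 = 125.30

I − A =
  [   0.90    -0.45     0.00]
  [  -0.20     0.85    -0.15]
  [  -0.30    -0.10     0.60]
Cofactors of I−A, C_ij = (−1)^(i+j)·(minor ij) (rows/columns in the sector order above):
  C_11 = (0.85)(0.60) − (-0.15)(-0.10) = 0.4950
  C_12 = −[(-0.20)(0.60) − (-0.15)(-0.30)] = 0.1650
  C_13 = (-0.20)(-0.10) − (0.85)(-0.30) = 0.2750
  C_21 = −[(-0.45)(0.60) − (0.00)(-0.10)] = 0.2700
  C_22 = (0.90)(0.60) − (0.00)(-0.30) = 0.5400
  C_23 = −[(0.90)(-0.10) − (-0.45)(-0.30)] = 0.2250
  C_31 = (-0.45)(-0.15) − (0.00)(0.85) = 0.0675
  C_32 = −[(0.90)(-0.15) − (0.00)(-0.20)] = 0.1350
  C_33 = (0.90)(0.85) − (-0.45)(-0.20) = 0.6750
det(I−A) = Σ_j (I−A)_1j·C_1j = (0.90)(0.4950) + (-0.45)(0.1650) + (0.00)(0.2750) = 0.37125
adj(I−A) = Cᵀ =
  [ 0.4950   0.2700   0.0675]
  [ 0.1650   0.5400   0.1350]
  [ 0.2750   0.2250   0.6750]
(I − A)⁻¹ = adj(I−A) / det(I−A) ≈
  [   1.3333     0.7273     0.1818]
  [   0.4444     1.4545     0.3636]
  [   0.7407     0.6061     1.8182]
First solve x = (I − A)⁻¹ d = adj(I−A)·d / det(I−A); in particular x_2 = (0.1650·100 + 0.5400·475 + 0.1350·275) / 0.37125 = 310.125 / 0.37125 ≈ 835.3535.
Intermediate flow from 2 to 2: z_22 = a_22 · x_2 = 0.15 × 310.125 / 0.37125 = 46.51875 / 0.37125 ≈ 125.30.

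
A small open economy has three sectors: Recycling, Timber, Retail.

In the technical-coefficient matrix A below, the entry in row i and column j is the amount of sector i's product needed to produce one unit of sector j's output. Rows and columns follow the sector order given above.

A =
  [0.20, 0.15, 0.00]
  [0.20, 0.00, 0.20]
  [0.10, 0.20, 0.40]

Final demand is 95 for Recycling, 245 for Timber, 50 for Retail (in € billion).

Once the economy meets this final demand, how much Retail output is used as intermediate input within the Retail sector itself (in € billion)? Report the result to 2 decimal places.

I − A =
  [   0.80    -0.15     0.00]
  [  -0.20     1.00    -0.20]
  [  -0.10    -0.20     0.60]
Cofactors of I−A, C_ij = (−1)^(i+j)·(minor ij) (rows/columns in the sector order above):
  C_11 = (1.00)(0.60) − (-0.20)(-0.20) = 0.5600
  C_12 = −[(-0.20)(0.60) − (-0.20)(-0.10)] = 0.1400
  C_13 = (-0.20)(-0.20) − (1.00)(-0.10) = 0.1400
  C_21 = −[(-0.15)(0.60) − (0.00)(-0.20)] = 0.0900
  C_22 = (0.80)(0.60) − (0.00)(-0.10) = 0.4800
  C_23 = −[(0.80)(-0.20) − (-0.15)(-0.10)] = 0.1750
  C_31 = (-0.15)(-0.20) − (0.00)(1.00) = 0.0300
  C_32 = −[(0.80)(-0.20) − (0.00)(-0.20)] = 0.1600
  C_33 = (0.80)(1.00) − (-0.15)(-0.20) = 0.7700
det(I−A) = Σ_j (I−A)_1j·C_1j = (0.80)(0.5600) + (-0.15)(0.1400) + (0.00)(0.1400) = 0.4270
adj(I−A) = Cᵀ =
  [ 0.5600   0.0900   0.0300]
  [ 0.1400   0.4800   0.1600]
  [ 0.1400   0.1750   0.7700]
(I − A)⁻¹ = adj(I−A) / det(I−A) ≈
  [   1.3115     0.2108     0.0703]
  [   0.3279     1.1241     0.3747]
  [   0.3279     0.4098     1.8033]
First solve x = (I − A)⁻¹ d = adj(I−A)·d / det(I−A); in particular x_3 = (0.1400·95 + 0.1750·245 + 0.7700·50) / 0.4270 = 94.675 / 0.4270 ≈ 221.7213.
Intermediate flow from 3 to 3: z_33 = a_33 · x_3 = 0.40 × 94.675 / 0.4270 = 37.87 / 0.4270 ≈ 88.69.

z_33 = 88.69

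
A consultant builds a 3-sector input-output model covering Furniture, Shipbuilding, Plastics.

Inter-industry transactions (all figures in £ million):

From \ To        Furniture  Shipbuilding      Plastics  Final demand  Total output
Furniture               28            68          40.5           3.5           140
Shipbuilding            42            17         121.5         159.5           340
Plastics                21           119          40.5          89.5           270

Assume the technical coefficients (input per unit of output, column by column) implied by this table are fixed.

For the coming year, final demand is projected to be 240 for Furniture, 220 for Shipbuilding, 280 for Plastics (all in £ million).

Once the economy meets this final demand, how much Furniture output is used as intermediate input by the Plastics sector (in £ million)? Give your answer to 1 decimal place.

Technical coefficients a_ij = z_ij / X_j:
  a_FF = 28/140 = 0.20, a_SF = 42/140 = 0.30, a_PF = 21/140 = 0.15
  a_FS = 68/340 = 0.20, a_SS = 17/340 = 0.05, a_PS = 119/340 = 0.35
  a_FP = 40.5/270 = 0.15, a_SP = 121.5/270 = 0.45, a_PP = 40.5/270 = 0.15
I − A =
  [   0.80    -0.20    -0.15]
  [  -0.30     0.95    -0.45]
  [  -0.15    -0.35     0.85]
Cofactors of I−A, C_ij = (−1)^(i+j)·(minor ij) (rows/columns in the sector order above):
  C_11 = (0.95)(0.85) − (-0.45)(-0.35) = 0.6500
  C_12 = −[(-0.30)(0.85) − (-0.45)(-0.15)] = 0.3225
  C_13 = (-0.30)(-0.35) − (0.95)(-0.15) = 0.2475
  C_21 = −[(-0.20)(0.85) − (-0.15)(-0.35)] = 0.2225
  C_22 = (0.80)(0.85) − (-0.15)(-0.15) = 0.6575
  C_23 = −[(0.80)(-0.35) − (-0.20)(-0.15)] = 0.3100
  C_31 = (-0.20)(-0.45) − (-0.15)(0.95) = 0.2325
  C_32 = −[(0.80)(-0.45) − (-0.15)(-0.30)] = 0.4050
  C_33 = (0.80)(0.95) − (-0.20)(-0.30) = 0.7000
det(I−A) = Σ_j (I−A)_1j·C_1j = (0.80)(0.6500) + (-0.20)(0.3225) + (-0.15)(0.2475) = 0.418375
adj(I−A) = Cᵀ =
  [ 0.6500   0.2225   0.2325]
  [ 0.3225   0.6575   0.4050]
  [ 0.2475   0.3100   0.7000]
(I − A)⁻¹ = adj(I−A) / det(I−A) ≈
  [   1.5536     0.5318     0.5557]
  [   0.7708     1.5716     0.9680]
  [   0.5916     0.7410     1.6731]
First solve x = (I − A)⁻¹ d = adj(I−A)·d / det(I−A); in particular x_P = (0.2475·240 + 0.3100·220 + 0.7000·280) / 0.418375 = 323.60 / 0.418375 ≈ 773.469.
Intermediate flow from F to P: z_FP = a_FP · x_P = 0.15 × 323.60 / 0.418375 = 48.54 / 0.418375 ≈ 116.0.

z_FP = 116.0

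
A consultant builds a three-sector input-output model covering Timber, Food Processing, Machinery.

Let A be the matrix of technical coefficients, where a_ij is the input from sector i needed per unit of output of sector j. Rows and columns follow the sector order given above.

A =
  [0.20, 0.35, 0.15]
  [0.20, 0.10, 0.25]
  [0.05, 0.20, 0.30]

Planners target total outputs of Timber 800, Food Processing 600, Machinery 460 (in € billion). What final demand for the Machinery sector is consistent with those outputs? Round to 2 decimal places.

I − A =
  [   0.80    -0.35    -0.15]
  [  -0.20     0.90    -0.25]
  [  -0.05    -0.20     0.70]
d = (I − A) x:
  d_T = (+0.80)·800 + (-0.35)·600 + (-0.15)·460 = 361.00
  d_F = (-0.20)·800 + (+0.90)·600 + (-0.25)·460 = 265.00
  d_M = (-0.05)·800 + (-0.20)·600 + (+0.70)·460 = 162.00

d_M = 162.00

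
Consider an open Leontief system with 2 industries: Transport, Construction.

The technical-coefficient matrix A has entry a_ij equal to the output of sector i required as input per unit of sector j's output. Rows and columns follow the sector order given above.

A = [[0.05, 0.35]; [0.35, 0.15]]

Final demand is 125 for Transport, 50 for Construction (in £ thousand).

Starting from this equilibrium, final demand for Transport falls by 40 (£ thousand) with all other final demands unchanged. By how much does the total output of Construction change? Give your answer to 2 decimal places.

I − A =
  [   0.95    -0.35]
  [  -0.35     0.85]
det(I−A) = (0.95)(0.85) − (-0.35)(-0.35) = 0.6850
adj(I−A) = [[0.85, 0.35], [0.35, 0.95]]
(I − A)⁻¹ = adj(I−A) / det(I−A) ≈
  [   1.2409     0.5109]
  [   0.5109     1.3869]
Δx = (I − A)⁻¹ Δd with Δd having -40 in the Transport component and 0 elsewhere.
So Δx_C = L_CT · (-40), where L_CT = adj(I−A)_CT / det(I−A) = 0.35 / 0.6850.
Δx_C = 0.35 × (-40) / 0.6850 = -14.00 / 0.6850 ≈ -20.44.

Δx_C = -20.44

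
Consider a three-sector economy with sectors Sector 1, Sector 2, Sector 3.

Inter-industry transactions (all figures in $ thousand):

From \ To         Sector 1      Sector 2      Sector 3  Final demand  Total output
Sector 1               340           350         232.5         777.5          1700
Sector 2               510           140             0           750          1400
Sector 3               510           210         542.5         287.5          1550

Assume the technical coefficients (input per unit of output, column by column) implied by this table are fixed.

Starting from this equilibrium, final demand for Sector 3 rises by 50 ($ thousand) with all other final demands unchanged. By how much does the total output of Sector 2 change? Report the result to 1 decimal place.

Δx_2 = 6.0

Technical coefficients a_ij = z_ij / X_j:
  a_11 = 340/1700 = 0.20, a_21 = 510/1700 = 0.30, a_31 = 510/1700 = 0.30
  a_12 = 350/1400 = 0.25, a_22 = 140/1400 = 0.10, a_32 = 210/1400 = 0.15
  a_13 = 232.5/1550 = 0.15, a_23 = 0/1550 = 0.00, a_33 = 542.5/1550 = 0.35
I − A =
  [   0.80    -0.25    -0.15]
  [  -0.30     0.90     0.00]
  [  -0.30    -0.15     0.65]
Cofactors of I−A, C_ij = (−1)^(i+j)·(minor ij) (rows/columns in the sector order above):
  C_11 = (0.90)(0.65) − (0.00)(-0.15) = 0.5850
  C_12 = −[(-0.30)(0.65) − (0.00)(-0.30)] = 0.1950
  C_13 = (-0.30)(-0.15) − (0.90)(-0.30) = 0.3150
  C_21 = −[(-0.25)(0.65) − (-0.15)(-0.15)] = 0.1850
  C_22 = (0.80)(0.65) − (-0.15)(-0.30) = 0.4750
  C_23 = −[(0.80)(-0.15) − (-0.25)(-0.30)] = 0.1950
  C_31 = (-0.25)(0.00) − (-0.15)(0.90) = 0.1350
  C_32 = −[(0.80)(0.00) − (-0.15)(-0.30)] = 0.0450
  C_33 = (0.80)(0.90) − (-0.25)(-0.30) = 0.6450
det(I−A) = Σ_j (I−A)_1j·C_1j = (0.80)(0.5850) + (-0.25)(0.1950) + (-0.15)(0.3150) = 0.3720
adj(I−A) = Cᵀ =
  [ 0.5850   0.1850   0.1350]
  [ 0.1950   0.4750   0.0450]
  [ 0.3150   0.1950   0.6450]
(I − A)⁻¹ = adj(I−A) / det(I−A) ≈
  [   1.5726     0.4973     0.3629]
  [   0.5242     1.2769     0.1210]
  [   0.8468     0.5242     1.7339]
Δx = (I − A)⁻¹ Δd with Δd having +50 in the Sector 3 component and 0 elsewhere.
So Δx_2 = L_23 · (+50), where L_23 = adj(I−A)_23 / det(I−A) = 0.0450 / 0.3720.
Δx_2 = 0.0450 × (+50) / 0.3720 = 2.25 / 0.3720 ≈ 6.0.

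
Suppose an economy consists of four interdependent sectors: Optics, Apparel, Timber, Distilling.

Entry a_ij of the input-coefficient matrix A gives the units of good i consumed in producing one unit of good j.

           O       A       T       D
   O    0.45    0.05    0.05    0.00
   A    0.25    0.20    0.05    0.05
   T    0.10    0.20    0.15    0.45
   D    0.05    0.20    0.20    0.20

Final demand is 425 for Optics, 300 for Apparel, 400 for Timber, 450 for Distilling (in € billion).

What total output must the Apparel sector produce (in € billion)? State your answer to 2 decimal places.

I − A =
  [   0.55    -0.05    -0.05     0.00]
  [  -0.25     0.80    -0.05    -0.05]
  [  -0.10    -0.20     0.85    -0.45]
  [  -0.05    -0.20    -0.20     0.80]
Compute the cofactors C_ij = (−1)^(i+j)·(3×3 minor ij) of I−A; the adjugate is their transpose:
adj(I−A) = Cᵀ =
  [ 0.449000   0.042000   0.034000   0.021750]
  [ 0.155750   0.319375   0.037625   0.041125]
  [ 0.144000   0.142625   0.336375   0.198125]
  [ 0.103000   0.118125   0.095625   0.351125]
det(I−A) = Σ_j (I−A)_1j·C_1j = (0.55)(0.449000) + (-0.05)(0.155750) + (-0.05)(0.144000) + (0.00)(0.103000) = 0.2319625
(I − A)⁻¹ = adj(I−A) / det(I−A) ≈
  [   1.9357     0.1811     0.1466     0.0938]
  [   0.6714     1.3768     0.1622     0.1773]
  [   0.6208     0.6149     1.4501     0.8541]
  [   0.4440     0.5092     0.4122     1.5137]
x = (I − A)⁻¹ d = adj(I−A)·d / det(I−A), with det(I−A) = 0.2319625:
  x_O = (0.449000·425 + 0.042000·300 + 0.034000·400 + 0.021750·450) / 0.2319625 = 226.8125 / 0.2319625 ≈ 977.80
  x_A = (0.155750·425 + 0.319375·300 + 0.037625·400 + 0.041125·450) / 0.2319625 = 195.5625 / 0.2319625 ≈ 843.08
  x_T = (0.144000·425 + 0.142625·300 + 0.336375·400 + 0.198125·450) / 0.2319625 = 327.69375 / 0.2319625 ≈ 1412.70
  x_D = (0.103000·425 + 0.118125·300 + 0.095625·400 + 0.351125·450) / 0.2319625 = 275.46875 / 0.2319625 ≈ 1187.56

x_A = 843.08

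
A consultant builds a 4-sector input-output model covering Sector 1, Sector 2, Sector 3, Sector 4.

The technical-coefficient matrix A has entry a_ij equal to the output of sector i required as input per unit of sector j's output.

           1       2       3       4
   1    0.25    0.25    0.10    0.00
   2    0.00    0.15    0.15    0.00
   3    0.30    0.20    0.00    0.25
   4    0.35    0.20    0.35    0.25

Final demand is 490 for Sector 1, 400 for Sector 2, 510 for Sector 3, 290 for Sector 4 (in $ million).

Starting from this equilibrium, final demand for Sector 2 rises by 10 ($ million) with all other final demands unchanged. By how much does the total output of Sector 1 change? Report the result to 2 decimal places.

I − A =
  [   0.75    -0.25    -0.10     0.00]
  [   0.00     0.85    -0.15     0.00]
  [  -0.30    -0.20     1.00    -0.25]
  [  -0.35    -0.20    -0.35     0.75]
Compute the cofactors C_ij = (−1)^(i+j)·(3×3 minor ij) of I−A; the adjugate is their transpose:
adj(I−A) = Cᵀ =
  [ 0.533125   0.185625   0.091875   0.030625]
  [ 0.046875   0.465625   0.084375   0.028125]
  [ 0.265625   0.228125   0.478125   0.159375]
  [ 0.385250   0.317250   0.288500   0.578250]
det(I−A) = Σ_j (I−A)_1j·C_1j = (0.75)(0.533125) + (-0.25)(0.046875) + (-0.10)(0.265625) + (0.00)(0.385250) = 0.3615625
(I − A)⁻¹ = adj(I−A) / det(I−A) ≈
  [   1.4745     0.5134     0.2541     0.0847]
  [   0.1296     1.2878     0.2334     0.0778]
  [   0.7347     0.6309     1.3224     0.4408]
  [   1.0655     0.8774     0.7979     1.5993]
Δx = (I − A)⁻¹ Δd with Δd having +10 in the Sector 2 component and 0 elsewhere.
So Δx_1 = L_12 · (+10), where L_12 = adj(I−A)_12 / det(I−A) = 0.185625 / 0.3615625.
Δx_1 = 0.185625 × (+10) / 0.3615625 = 1.85625 / 0.3615625 ≈ 5.13.

Δx_1 = 5.13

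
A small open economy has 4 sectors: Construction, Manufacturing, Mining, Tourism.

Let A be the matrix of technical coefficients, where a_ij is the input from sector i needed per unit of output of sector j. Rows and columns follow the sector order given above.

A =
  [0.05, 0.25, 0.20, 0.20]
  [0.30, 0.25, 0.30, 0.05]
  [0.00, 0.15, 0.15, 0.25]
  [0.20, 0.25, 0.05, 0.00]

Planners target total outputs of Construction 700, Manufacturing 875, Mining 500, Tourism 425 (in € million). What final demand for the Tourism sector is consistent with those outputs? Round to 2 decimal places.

I − A =
  [   0.95    -0.25    -0.20    -0.20]
  [  -0.30     0.75    -0.30    -0.05]
  [   0.00    -0.15     0.85    -0.25]
  [  -0.20    -0.25    -0.05     1.00]
d = (I − A) x:
  d_1 = (+0.95)·700 + (-0.25)·875 + (-0.20)·500 + (-0.20)·425 = 261.25
  d_2 = (-0.30)·700 + (+0.75)·875 + (-0.30)·500 + (-0.05)·425 = 275.00
  d_3 = (+0.00)·700 + (-0.15)·875 + (+0.85)·500 + (-0.25)·425 = 187.50
  d_4 = (-0.20)·700 + (-0.25)·875 + (-0.05)·500 + (+1.00)·425 = 41.25

d_4 = 41.25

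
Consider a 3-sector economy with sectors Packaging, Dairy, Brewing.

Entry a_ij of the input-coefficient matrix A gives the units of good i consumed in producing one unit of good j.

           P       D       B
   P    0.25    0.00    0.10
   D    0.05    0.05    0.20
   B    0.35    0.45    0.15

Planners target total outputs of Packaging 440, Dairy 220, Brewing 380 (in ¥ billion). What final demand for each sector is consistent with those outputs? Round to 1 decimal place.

d_P = 292.0, d_D = 111.0, d_B = 70.0

I − A =
  [   0.75     0.00    -0.10]
  [  -0.05     0.95    -0.20]
  [  -0.35    -0.45     0.85]
d = (I − A) x:
  d_P = (+0.75)·440 + (+0.00)·220 + (-0.10)·380 = 292.0
  d_D = (-0.05)·440 + (+0.95)·220 + (-0.20)·380 = 111.0
  d_B = (-0.35)·440 + (-0.45)·220 + (+0.85)·380 = 70.0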